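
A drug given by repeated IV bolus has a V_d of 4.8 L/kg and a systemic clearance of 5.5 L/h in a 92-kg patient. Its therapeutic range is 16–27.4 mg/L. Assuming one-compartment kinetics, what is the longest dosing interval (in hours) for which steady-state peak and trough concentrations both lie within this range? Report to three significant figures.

43.2 h

Vd(total) = 92 kg × 4.8 L/kg = 441.6 L
k = CL / Vd = 5.500 / 441.6 = 0.01245 h⁻¹
Between IV bolus doses, concentration decays as C = C₀·e^(−kτ), so C_peak/C_trough = e^(kτ).
τ_max = ln(C_peak/C_trough) / k = ln(27.4/16) / 0.01245 = 0.5380 / 0.01245 = 43.21 h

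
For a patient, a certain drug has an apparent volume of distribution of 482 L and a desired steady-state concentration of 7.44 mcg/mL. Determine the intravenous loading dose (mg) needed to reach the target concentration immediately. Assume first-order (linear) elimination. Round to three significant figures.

LD = Vd × C = 482.0 × 7.440 = 3586 mg

3590 mg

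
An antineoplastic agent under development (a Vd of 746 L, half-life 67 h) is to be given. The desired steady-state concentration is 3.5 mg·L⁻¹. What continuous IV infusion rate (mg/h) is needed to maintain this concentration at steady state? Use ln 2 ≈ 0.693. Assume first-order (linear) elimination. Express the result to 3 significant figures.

CL = ln 2 · Vd / t½ = 0.693 × 746.0 / 67 = 7.716 L/h
Infusion rate = CL × Css = 7.716 × 3.5 = 27.01 mg/h

27.0 mg/h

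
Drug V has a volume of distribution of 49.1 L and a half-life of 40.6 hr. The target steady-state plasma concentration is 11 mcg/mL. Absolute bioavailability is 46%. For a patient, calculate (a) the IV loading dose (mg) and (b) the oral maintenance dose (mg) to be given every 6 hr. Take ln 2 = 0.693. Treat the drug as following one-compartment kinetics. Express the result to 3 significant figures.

LD = Vd × C = 49.10 × 11 = 540.1 mg
CL = 0.693 × Vd / t½ = 0.693 × 49.10 / 40.6 = 0.8381 L/h
D = CL × Css × τ / F = 0.8381 × 11 × 6 / 0.46 = 120.2 mg

(a) 540 mg; (b) 120 mg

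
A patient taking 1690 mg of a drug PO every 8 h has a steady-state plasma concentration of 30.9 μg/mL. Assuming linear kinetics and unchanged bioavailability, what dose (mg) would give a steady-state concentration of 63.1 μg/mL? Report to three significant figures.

3450 mg

For first-order elimination, Css ∝ F·D/(CL·τ); F and CL are unchanged, so Css ∝ D/τ.
D₂ = D₁ × (Css,target / Css,current) = 1690 × 63.1/30.9 = 3451 mg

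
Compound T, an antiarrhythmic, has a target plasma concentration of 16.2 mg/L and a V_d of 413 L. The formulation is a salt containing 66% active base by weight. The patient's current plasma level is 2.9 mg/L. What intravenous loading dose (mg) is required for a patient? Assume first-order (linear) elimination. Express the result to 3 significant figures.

8320 mg

The loading dose fills Vd to the target concentration.
Concentration deficit ΔC = 16.2 − 2.9 = 13.30 mg/L
LD = Vd × ΔC / S = 413.0 × 13.30 / 0.66 = 8323 mg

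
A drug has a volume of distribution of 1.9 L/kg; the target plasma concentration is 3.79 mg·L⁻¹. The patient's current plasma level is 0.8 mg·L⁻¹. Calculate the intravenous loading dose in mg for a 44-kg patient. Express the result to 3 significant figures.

250 mg

Vd(total) = 44 kg × 1.9 L/kg = 83.60 L
Concentration deficit ΔC = 3.79 − 0.8 = 2.990 mg/L
LD = Vd × ΔC = 83.60 × 2.990 = 250.0 mg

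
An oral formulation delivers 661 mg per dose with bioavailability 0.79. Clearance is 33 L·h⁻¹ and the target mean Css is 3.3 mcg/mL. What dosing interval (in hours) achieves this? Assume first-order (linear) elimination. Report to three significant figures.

4.80 h

F·D/τ = CL·Css → τ = F·D / (CL·Css).
τ = 0.79 × 661 / (33 × 3.3) = 4.795 h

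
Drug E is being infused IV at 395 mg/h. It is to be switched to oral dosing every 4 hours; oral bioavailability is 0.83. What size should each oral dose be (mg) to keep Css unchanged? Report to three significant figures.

1900 mg

To maintain the same Css, the systemic dosing rate must be unchanged: F·D/τ = infusion rate.
D = rate × τ / F = 395 × 4 / 0.83 = 1904 mg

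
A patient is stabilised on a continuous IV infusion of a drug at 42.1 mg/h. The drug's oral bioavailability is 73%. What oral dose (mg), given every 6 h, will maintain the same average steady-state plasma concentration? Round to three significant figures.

To maintain the same Css, the systemic dosing rate must be unchanged: F·D/τ = infusion rate.
D = rate × τ / F = 42.1 × 6 / 0.73 = 346.0 mg

346 mg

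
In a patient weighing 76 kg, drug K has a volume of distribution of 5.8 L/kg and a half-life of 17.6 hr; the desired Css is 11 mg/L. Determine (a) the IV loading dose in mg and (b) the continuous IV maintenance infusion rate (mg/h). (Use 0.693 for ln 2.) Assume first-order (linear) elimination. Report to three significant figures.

Vd = 5.8 L/kg × 76 kg = 440.8 L
LD = Vd × C = 440.8 × 11 = 4849 mg
CL = 0.693 × Vd / t½ = 0.693 × 440.8 / 17.6 = 17.36 L/h
Infusion rate = CL × Css = 17.36 × 11 = 191.0 mg/h

(a) 4850 mg; (b) 191 mg/h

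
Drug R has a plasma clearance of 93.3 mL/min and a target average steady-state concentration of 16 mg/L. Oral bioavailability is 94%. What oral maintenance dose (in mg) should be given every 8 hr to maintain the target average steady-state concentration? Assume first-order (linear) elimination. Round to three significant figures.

CL = 93.3 mL/min = 93.3 × 0.06 = 5.598 L/h
D = CL × Css × τ / F = 5.598 × 16 × 8 / 0.94 = 762.3 mg

762 mg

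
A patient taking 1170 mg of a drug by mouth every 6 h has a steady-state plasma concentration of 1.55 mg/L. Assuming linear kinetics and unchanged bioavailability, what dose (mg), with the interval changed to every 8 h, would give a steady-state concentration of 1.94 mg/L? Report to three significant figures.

For first-order elimination, Css ∝ F·D/(CL·τ); F and CL are unchanged, so Css ∝ D/τ.
D₂ = D₁ × (Css,target / Css,current) × (τ₂/τ₁) = 1170 × (1.94/1.55) × (8/6) = 1953 mg

1950 mg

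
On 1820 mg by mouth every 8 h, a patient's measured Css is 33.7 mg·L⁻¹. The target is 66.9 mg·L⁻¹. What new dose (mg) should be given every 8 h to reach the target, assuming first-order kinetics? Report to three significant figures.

3610 mg

With linear kinetics, Css is proportional to dose rate (D/τ) at fixed clearance.
D₂ = D₁ × (Css,target / Css,current) = 1820 × 66.9/33.7 = 3613 mg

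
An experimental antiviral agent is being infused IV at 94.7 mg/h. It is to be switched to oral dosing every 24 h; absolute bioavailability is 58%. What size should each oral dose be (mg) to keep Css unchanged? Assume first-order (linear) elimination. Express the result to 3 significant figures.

3920 mg

To maintain the same Css, the systemic dosing rate must be unchanged: F·D/τ = infusion rate.
D = rate × τ / F = 94.7 × 24 / 0.58 = 3919 mg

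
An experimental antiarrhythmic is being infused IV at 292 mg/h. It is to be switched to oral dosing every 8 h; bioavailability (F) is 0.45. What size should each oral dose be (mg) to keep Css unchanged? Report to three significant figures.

5190 mg

To maintain the same Css, the systemic dosing rate must be unchanged: F·D/τ = infusion rate.
D = rate × τ / F = 292 × 8 / 0.45 = 5191 mg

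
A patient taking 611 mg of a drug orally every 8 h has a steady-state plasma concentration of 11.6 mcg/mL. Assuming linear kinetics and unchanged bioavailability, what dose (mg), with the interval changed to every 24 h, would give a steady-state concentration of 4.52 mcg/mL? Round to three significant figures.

For first-order elimination, Css ∝ F·D/(CL·τ); F and CL are unchanged, so Css ∝ D/τ.
D₂ = D₁ × (Css,target / Css,current) × (τ₂/τ₁) = 611 × (4.52/11.6) × (24/8) = 714.2 mg

714 mg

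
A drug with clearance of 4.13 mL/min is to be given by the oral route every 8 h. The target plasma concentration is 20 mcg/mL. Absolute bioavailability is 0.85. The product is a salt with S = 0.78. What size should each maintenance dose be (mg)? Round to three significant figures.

Convert clearance: 4.13 mL/min × 60 min/h ÷ 1000 mL/L = 0.2478 L/h
D = CL × Css × τ / F / S = 0.2478 × 20 × 8 / 0.85 / 0.78 = 59.80 mg

59.8 mg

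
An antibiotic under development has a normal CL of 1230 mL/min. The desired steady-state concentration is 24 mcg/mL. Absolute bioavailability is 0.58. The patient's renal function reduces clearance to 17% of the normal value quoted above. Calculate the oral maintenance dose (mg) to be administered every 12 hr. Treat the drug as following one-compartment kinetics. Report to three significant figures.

6230 mg

Convert clearance: 1230 mL/min × 60 min/h ÷ 1000 mL/L = 73.80 L/h
Patient clearance = 0.17 × 73.80 = 12.55 L/h
D = CL × Css × τ / F = 12.55 × 24 × 12 / 0.58 = 6232 mg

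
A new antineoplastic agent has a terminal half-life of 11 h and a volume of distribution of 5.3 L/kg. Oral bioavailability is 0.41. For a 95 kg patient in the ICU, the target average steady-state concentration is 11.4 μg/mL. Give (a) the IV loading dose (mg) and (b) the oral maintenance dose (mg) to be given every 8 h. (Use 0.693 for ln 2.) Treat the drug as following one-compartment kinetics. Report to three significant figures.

Vd = 5.3 L/kg × 95 kg = 503.5 L
LD = Vd × C = 503.5 × 11.4 = 5740 mg
CL = 0.693 × Vd / t½ = 0.693 × 503.5 / 11 = 31.72 L/h
D = CL × Css × τ / F = 31.72 × 11.4 × 8 / 0.41 = 7056 mg

(a) 5740 mg; (b) 7060 mg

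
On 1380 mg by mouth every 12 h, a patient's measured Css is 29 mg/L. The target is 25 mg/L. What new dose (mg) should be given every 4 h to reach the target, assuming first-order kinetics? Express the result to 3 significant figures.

397 mg

For first-order elimination, Css ∝ F·D/(CL·τ); F and CL are unchanged, so Css ∝ D/τ.
D₂ = D₁ × (Css,target / Css,current) × (τ₂/τ₁) = 1380 × (25/29) × (4/12) = 396.6 mg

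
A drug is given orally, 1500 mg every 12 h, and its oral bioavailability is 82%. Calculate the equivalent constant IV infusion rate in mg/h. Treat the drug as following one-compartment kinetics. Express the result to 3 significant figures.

Equivalent systemic input: infusion rate = F·D/τ.
Rate = 0.82 × 1500 / 12 = 102.5 mg/h

103 mg/h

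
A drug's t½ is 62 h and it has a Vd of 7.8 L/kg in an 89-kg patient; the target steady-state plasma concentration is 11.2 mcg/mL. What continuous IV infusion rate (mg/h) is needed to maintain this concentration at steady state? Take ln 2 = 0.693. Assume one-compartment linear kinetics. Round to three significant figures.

Vd(total) = 89 kg × 7.8 L/kg = 694.2 L
k = 0.693/62 = 0.01118 h⁻¹, so CL = k·Vd = 0.01118 × 694.2 = 7.761 L/h
Infusion rate = CL × Css = 7.761 × 11.2 = 86.92 mg/h

86.9 mg/h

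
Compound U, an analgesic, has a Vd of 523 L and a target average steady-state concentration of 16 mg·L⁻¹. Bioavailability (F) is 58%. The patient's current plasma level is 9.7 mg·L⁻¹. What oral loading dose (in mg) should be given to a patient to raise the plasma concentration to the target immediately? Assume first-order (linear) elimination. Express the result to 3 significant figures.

Concentration deficit ΔC = 16 − 9.7 = 6.300 mg/L
LD = Vd × ΔC / F = 523.0 × 6.300 / 0.58 = 5681 mg

5680 mg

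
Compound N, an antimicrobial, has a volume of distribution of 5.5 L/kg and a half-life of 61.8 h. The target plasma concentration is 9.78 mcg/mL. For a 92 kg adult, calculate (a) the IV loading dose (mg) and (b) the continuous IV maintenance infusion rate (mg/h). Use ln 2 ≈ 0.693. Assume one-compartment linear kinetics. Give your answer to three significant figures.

Vd(total) = 92 kg × 5.5 L/kg = 506.0 L
LD = Vd × C = 506.0 × 9.78 = 4949 mg
CL = 0.693 × Vd / t½ = 0.693 × 506.0 / 61.8 = 5.674 L/h
Infusion rate = CL × Css = 5.674 × 9.78 = 55.49 mg/h

(a) 4950 mg; (b) 55.5 mg/h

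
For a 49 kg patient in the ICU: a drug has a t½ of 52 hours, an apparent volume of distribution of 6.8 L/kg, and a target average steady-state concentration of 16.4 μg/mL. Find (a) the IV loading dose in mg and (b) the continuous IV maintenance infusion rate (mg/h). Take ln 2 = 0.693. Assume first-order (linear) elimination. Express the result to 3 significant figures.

(a) 5460 mg; (b) 72.8 mg/h

Vd = 6.8 L/kg × 49 kg = 333.2 L
LD = Vd × C = 333.2 × 16.4 = 5464 mg
CL = 0.693 × Vd / t½ = 0.693 × 333.2 / 52 = 4.441 L/h
Infusion rate = CL × Css = 4.441 × 16.4 = 72.83 mg/h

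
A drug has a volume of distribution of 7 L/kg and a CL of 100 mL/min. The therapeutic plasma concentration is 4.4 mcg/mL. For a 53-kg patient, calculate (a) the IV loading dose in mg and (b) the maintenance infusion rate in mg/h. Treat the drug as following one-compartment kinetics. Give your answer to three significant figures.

Vd = 7 L/kg × 53 kg = 371.0 L
Loading dose = Vd × C = 371.0 × 4.4 = 1632 mg
CL = 100 mL/min × 60/1000 = 6.000 L/h
Maintenance: replace elimination → rate = CL × Css = 6.000 × 4.4 = 26.40 mg/h

(a) 1630 mg; (b) 26.4 mg/h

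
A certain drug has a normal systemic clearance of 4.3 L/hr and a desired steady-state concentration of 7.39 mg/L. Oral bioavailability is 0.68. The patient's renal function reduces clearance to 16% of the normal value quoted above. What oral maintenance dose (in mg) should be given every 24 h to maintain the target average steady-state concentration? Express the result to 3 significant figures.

179 mg

Patient clearance = 0.16 × 4.300 = 0.6880 L/h
At steady state, dose per interval replaces the amount cleared in that interval: F·D/τ = CL·Css.
D = CL × Css × τ / F = 0.6880 × 7.39 × 24 / 0.68 = 179.4 mg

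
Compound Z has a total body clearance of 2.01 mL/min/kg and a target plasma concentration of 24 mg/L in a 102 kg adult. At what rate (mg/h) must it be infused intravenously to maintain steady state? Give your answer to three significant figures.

295 mg/h

CL = 2.01 mL/min/kg × 102 kg = 205.0 mL/min = 205.0 × 60/1000 = 12.30 L/h
At steady state, infusion rate equals elimination rate: rate in = CL × Css.
R₀ = 12.30 × 24 = 295.2 mg/h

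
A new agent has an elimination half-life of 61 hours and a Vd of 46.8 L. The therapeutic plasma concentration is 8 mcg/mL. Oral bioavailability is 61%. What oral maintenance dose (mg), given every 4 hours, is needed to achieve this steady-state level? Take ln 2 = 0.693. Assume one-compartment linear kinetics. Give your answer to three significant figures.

k = 0.693/61 = 0.01136 h⁻¹, so CL = k·Vd = 0.01136 × 46.80 = 0.5316 L/h
D = CL × Css × τ / F = 0.5316 × 8 × 4 / 0.61 = 27.89 mg

27.9 mg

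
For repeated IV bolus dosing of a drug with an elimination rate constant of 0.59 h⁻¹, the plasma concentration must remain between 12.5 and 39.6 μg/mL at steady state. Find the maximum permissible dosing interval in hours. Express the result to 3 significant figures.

1.95 h

Between IV bolus doses, concentration decays as C = C₀·e^(−kτ), so C_peak/C_trough = e^(kτ).
τ_max = ln(C_peak/C_trough) / k = ln(39.6/12.5) / 0.5900 = 1.153 / 0.5900 = 1.954 h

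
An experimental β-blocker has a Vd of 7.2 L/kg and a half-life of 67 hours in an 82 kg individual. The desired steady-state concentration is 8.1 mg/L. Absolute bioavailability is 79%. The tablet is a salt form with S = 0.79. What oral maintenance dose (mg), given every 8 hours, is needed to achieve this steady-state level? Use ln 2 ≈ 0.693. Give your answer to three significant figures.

Vd = 7.2 L/kg × 82 kg = 590.4 L
CL = 0.693 × Vd / t½ = 0.693 × 590.4 / 67 = 6.107 L/h
D = CL × Css × τ / F / S = 6.107 × 8.1 × 8 / 0.79 / 0.79 = 634.1 mg

634 mg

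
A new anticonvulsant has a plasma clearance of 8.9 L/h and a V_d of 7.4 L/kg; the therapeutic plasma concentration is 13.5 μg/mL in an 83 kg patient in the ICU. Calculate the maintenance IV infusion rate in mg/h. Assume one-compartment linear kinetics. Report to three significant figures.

Rate = CL × Css = 8.900 × 13.5 = 120.2 mg/h

120 mg/h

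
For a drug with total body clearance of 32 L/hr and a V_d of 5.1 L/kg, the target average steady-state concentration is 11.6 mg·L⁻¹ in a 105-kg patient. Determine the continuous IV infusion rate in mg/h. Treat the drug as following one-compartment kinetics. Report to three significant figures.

At steady state, infusion rate equals elimination rate: rate in = CL × Css.
Infusion rate = CL · Css = 32.00 L/h × 11.6 mg/L = 371.2 mg/h

371 mg/h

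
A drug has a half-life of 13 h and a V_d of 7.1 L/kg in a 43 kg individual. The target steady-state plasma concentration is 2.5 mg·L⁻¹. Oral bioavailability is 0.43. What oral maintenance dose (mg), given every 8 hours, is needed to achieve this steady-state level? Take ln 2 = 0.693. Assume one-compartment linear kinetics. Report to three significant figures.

757 mg

Vd(total) = 43 kg × 7.1 L/kg = 305.3 L
CL = 0.693 × Vd / t½ = 0.693 × 305.3 / 13 = 16.27 L/h
D = CL × Css × τ / F = 16.27 × 2.5 × 8 / 0.43 = 756.7 mg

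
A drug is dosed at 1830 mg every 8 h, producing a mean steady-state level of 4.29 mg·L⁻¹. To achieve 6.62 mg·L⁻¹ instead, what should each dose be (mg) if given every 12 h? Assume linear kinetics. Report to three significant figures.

4240 mg

For first-order elimination, Css ∝ F·D/(CL·τ); F and CL are unchanged, so Css ∝ D/τ.
D₂ = D₁ × (Css,target / Css,current) × (τ₂/τ₁) = 1830 × (6.62/4.29) × (12/8) = 4236 mg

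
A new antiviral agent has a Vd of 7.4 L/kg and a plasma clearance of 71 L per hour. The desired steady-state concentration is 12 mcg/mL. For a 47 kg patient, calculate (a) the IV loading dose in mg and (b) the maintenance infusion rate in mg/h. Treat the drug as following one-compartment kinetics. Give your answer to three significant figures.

Vd = 7.4 L/kg × 47 kg = 347.8 L
LD = Vd · C_target = 347.8 × 12 = 4174 mg
Maintenance: replace elimination → rate = CL × Css = 71.00 × 12 = 852.0 mg/h

(a) 4170 mg; (b) 852 mg/h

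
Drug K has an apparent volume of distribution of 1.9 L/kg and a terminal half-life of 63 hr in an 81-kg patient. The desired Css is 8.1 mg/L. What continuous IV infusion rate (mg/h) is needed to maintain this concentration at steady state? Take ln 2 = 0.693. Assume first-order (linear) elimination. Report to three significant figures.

13.7 mg/h

Vd(total) = 81 kg × 1.9 L/kg = 153.9 L
CL = ln 2 · Vd / t½ = 0.693 × 153.9 / 63 = 1.693 L/h
Infusion rate = CL × Css = 1.693 × 8.1 = 13.71 mg/h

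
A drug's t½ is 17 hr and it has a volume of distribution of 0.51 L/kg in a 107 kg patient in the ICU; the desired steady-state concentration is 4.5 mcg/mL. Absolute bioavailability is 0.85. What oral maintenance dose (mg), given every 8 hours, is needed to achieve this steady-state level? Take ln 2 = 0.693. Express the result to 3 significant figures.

Total Vd = 0.51 × 107 = 54.57 L
CL = 0.693 × Vd / t½ = 0.693 × 54.57 / 17 = 2.225 L/h
D = CL × Css × τ / F = 2.225 × 4.5 × 8 / 0.85 = 94.24 mg

94.2 mg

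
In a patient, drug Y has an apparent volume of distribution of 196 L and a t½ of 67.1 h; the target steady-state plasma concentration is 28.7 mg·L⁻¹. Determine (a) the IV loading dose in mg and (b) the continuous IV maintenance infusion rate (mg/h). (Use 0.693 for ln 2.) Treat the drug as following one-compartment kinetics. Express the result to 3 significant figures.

(a) 5630 mg; (b) 58.1 mg/h

LD = Vd × C = 196.0 × 28.7 = 5625 mg
CL = 0.693 × Vd / t½ = 0.693 × 196.0 / 67.1 = 2.024 L/h
Infusion rate = CL × Css = 2.024 × 28.7 = 58.09 mg/h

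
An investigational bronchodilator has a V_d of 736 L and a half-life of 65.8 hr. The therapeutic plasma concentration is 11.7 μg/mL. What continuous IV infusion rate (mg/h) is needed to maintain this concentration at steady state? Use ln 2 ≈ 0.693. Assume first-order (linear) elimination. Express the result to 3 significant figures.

90.7 mg/h

k = 0.693/65.8 = 0.01053 h⁻¹, so CL = k·Vd = 0.01053 × 736.0 = 7.750 L/h
Infusion rate = CL × Css = 7.750 × 11.7 = 90.68 mg/h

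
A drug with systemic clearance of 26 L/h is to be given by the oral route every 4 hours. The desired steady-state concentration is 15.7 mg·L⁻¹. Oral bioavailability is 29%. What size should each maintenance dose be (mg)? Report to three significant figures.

At steady state, dose per interval replaces the amount cleared in that interval: F·D/τ = CL·Css.
D = CL × Css × τ / F = 26.00 × 15.7 × 4 / 0.29 = 5630 mg

5630 mg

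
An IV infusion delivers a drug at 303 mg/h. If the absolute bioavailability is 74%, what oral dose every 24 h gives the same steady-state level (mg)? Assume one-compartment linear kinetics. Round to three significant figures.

To maintain the same Css, the systemic dosing rate must be unchanged: F·D/τ = infusion rate.
D = rate × τ / F = 303 × 24 / 0.74 = 9827 mg

9830 mg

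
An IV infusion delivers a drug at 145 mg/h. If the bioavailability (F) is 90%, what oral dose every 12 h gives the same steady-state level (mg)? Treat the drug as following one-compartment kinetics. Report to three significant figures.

To maintain the same Css, the systemic dosing rate must be unchanged: F·D/τ = infusion rate.
D = rate × τ / F = 145 × 12 / 0.9 = 1933 mg

1930 mg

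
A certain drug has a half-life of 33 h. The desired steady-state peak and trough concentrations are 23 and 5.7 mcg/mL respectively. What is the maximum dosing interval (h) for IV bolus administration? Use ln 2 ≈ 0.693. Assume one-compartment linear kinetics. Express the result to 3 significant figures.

k = 0.693 / t½ = 0.693 / 33 = 0.02100 h⁻¹
Between IV bolus doses, concentration decays as C = C₀·e^(−kτ), so C_peak/C_trough = e^(kτ).
τ_max = ln(C_peak/C_trough) / k = ln(23/5.7) / 0.02100 = 1.395 / 0.02100 = 66.43 h

66.4 h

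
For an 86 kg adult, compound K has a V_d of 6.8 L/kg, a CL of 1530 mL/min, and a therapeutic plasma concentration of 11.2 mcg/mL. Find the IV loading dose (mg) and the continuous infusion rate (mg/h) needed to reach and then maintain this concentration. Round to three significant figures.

Vd(total) = 86 kg × 6.8 L/kg = 584.8 L
LD = Vd · C_target = 584.8 × 11.2 = 6550 mg
CL = 1530 mL/min × 60/1000 = 91.80 L/h
Infusion rate = 91.80 L/h × 11.2 mg/L = 1028 mg/h

(a) 6550 mg; (b) 1030 mg/h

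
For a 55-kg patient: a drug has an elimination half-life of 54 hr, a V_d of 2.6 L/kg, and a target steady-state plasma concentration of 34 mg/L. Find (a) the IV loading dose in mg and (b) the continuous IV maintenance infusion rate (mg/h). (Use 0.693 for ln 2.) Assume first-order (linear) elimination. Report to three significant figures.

Vd = 2.6 L/kg × 55 kg = 143.0 L
LD = Vd × C = 143.0 × 34 = 4862 mg
CL = 0.693 × Vd / t½ = 0.693 × 143.0 / 54 = 1.835 L/h
Infusion rate = CL × Css = 1.835 × 34 = 62.39 mg/h

(a) 4860 mg; (b) 62.4 mg/h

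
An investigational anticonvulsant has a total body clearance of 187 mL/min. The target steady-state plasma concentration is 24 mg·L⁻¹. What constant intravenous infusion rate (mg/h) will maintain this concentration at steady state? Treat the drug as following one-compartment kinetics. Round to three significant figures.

269 mg/h

CL = 187 mL/min × 60/1000 = 11.22 L/h
R₀ = 11.22 × 24 = 269.3 mg/h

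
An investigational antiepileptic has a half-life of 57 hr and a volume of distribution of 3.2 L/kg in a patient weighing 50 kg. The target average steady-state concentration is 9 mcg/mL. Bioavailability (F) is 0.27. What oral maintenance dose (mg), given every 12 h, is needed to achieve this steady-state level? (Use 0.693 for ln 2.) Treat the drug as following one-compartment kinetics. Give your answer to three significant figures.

778 mg

Total Vd = 3.2 × 50 = 160.0 L
CL = 0.693 × Vd / t½ = 0.693 × 160.0 / 57 = 1.945 L/h
D = CL × Css × τ / F = 1.945 × 9 × 12 / 0.27 = 778.0 mg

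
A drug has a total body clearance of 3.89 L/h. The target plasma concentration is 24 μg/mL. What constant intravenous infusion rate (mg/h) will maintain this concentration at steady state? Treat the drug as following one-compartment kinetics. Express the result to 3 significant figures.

93.4 mg/h

Infusion rate = CL · Css = 3.890 L/h × 24 mg/L = 93.36 mg/h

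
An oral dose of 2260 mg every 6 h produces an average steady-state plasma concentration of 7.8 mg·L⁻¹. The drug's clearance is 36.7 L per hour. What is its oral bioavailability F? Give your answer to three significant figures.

0.760

F·D/τ = CL·Css at steady state → F = CL·Css·τ / D.
F = 36.7 × 7.8 × 6 / 2260 = 0.760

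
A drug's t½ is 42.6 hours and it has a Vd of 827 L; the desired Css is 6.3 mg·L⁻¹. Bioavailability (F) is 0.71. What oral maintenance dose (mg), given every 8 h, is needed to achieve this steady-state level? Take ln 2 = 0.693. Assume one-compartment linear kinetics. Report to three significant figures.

CL = ln 2 · Vd / t½ = 0.693 × 827.0 / 42.6 = 13.45 L/h
D = CL × Css × τ / F = 13.45 × 6.3 × 8 / 0.71 = 954.8 mg

955 mg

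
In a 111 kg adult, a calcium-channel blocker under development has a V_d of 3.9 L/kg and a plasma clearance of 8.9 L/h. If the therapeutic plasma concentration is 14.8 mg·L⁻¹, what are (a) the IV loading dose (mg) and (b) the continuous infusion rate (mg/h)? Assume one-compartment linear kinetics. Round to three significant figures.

(a) 6410 mg; (b) 132 mg/h

Vd = 3.9 L/kg × 111 kg = 432.9 L
LD = Vd · C_target = 432.9 × 14.8 = 6407 mg
Maintenance infusion rate = CL × Css = 8.900 × 14.8 = 131.7 mg/h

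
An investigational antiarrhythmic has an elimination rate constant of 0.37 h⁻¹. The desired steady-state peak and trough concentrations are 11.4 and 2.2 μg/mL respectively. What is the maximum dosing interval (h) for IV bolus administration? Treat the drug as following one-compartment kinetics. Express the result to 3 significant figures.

Between IV bolus doses, concentration decays as C = C₀·e^(−kτ), so C_peak/C_trough = e^(kτ).
τ_max = ln(C_peak/C_trough) / k = ln(11.4/2.2) / 0.3700 = 1.645 / 0.3700 = 4.446 h

4.45 h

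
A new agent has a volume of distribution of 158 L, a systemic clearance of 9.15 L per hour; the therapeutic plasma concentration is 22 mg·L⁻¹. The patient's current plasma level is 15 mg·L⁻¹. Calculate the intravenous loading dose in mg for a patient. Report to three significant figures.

Loading dose depends on Vd (not clearance): it fills the distribution volume.
Concentration deficit ΔC = 22 − 15 = 7.000 mg/L
LD = Vd × ΔC = 158.0 × 7.000 = 1106 mg

1110 mg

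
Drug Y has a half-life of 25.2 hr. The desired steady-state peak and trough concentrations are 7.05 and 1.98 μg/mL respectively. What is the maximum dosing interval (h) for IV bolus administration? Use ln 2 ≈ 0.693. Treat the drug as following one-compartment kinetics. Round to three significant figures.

46.2 h

k = 0.693 / t½ = 0.693 / 25.2 = 0.02750 h⁻¹
Between IV bolus doses, concentration decays as C = C₀·e^(−kτ), so C_peak/C_trough = e^(kτ).
τ_max = ln(C_peak/C_trough) / k = ln(7.05/1.98) / 0.02750 = 1.270 / 0.02750 = 46.18 h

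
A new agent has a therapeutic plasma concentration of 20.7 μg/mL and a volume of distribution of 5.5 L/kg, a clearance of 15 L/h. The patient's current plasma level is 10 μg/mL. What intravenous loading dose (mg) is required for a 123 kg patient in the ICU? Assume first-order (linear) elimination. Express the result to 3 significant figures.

Vd = 5.5 L/kg × 123 kg = 676.5 L
LD is governed by Vd — clearance does not enter the loading-dose calculation.
Concentration deficit ΔC = 20.7 − 10 = 10.70 mg/L
LD = Vd × ΔC = 676.5 × 10.70 = 7239 mg

7240 mg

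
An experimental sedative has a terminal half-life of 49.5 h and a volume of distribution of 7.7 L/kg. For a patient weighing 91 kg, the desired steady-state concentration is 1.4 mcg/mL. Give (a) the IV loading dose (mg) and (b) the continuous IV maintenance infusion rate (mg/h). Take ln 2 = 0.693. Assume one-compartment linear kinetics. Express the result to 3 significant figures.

(a) 981 mg; (b) 13.7 mg/h

Vd = 7.7 L/kg × 91 kg = 700.7 L
LD = Vd × C = 700.7 × 1.4 = 981.0 mg
CL = 0.693 × Vd / t½ = 0.693 × 700.7 / 49.5 = 9.810 L/h
Infusion rate = CL × Css = 9.810 × 1.4 = 13.73 mg/h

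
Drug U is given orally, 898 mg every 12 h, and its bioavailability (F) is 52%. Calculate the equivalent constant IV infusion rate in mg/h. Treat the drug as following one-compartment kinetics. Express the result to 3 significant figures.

Equivalent systemic input: infusion rate = F·D/τ.
Rate = 0.52 × 898 / 12 = 38.91 mg/h

38.9 mg/h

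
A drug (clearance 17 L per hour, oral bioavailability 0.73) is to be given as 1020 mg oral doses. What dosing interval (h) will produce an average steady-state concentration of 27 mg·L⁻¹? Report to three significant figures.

1.62 h

F·D/τ = CL·Css → τ = F·D / (CL·Css).
τ = 0.73 × 1020 / (17 × 27) = 1.622 h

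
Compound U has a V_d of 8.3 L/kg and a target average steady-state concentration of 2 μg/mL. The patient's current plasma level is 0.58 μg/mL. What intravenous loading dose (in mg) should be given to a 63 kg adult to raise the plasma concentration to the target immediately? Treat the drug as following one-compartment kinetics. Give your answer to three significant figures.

Vd = 8.3 L/kg × 63 kg = 522.9 L
The loading dose fills Vd to the target concentration.
Concentration deficit ΔC = 2 − 0.58 = 1.420 mg/L
LD = Vd × ΔC = 522.9 × 1.420 = 742.5 mg

743 mg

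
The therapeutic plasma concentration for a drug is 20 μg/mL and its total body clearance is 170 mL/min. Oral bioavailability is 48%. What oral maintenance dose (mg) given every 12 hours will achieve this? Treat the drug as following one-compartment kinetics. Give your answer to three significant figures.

CL = 170 mL/min × 60/1000 = 10.20 L/h
At steady state, dose per interval replaces the amount cleared in that interval: F·D/τ = CL·Css.
D = CL × Css × τ / F = 10.20 × 20 × 12 / 0.48 = 5100 mg

5100 mg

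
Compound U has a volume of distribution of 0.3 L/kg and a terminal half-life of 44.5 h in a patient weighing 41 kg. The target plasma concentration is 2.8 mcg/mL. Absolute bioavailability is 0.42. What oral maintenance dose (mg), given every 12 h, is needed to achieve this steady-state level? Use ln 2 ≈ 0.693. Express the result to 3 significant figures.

15.3 mg

Vd = 0.3 L/kg × 41 kg = 12.30 L
CL = ln 2 · Vd / t½ = 0.693 × 12.30 / 44.5 = 0.1915 L/h
D = CL × Css × τ / F = 0.1915 × 2.8 × 12 / 0.42 = 15.32 mg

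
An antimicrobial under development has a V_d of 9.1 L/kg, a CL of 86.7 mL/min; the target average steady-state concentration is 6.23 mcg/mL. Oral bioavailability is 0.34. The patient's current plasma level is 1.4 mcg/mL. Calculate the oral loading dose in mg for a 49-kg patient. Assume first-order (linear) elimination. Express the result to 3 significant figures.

6330 mg

Vd(total) = 49 kg × 9.1 L/kg = 445.9 L
Concentration deficit ΔC = 6.23 − 1.4 = 4.830 mg/L
LD = Vd × ΔC / F = 445.9 × 4.830 / 0.34 = 6334 mg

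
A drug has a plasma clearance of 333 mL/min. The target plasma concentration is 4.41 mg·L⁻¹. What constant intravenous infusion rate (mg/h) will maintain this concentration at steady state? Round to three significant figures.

CL = 333 mL/min = 333 × 0.06 = 19.98 L/h
At steady state, infusion rate equals elimination rate: rate in = CL × Css.
R₀ = 19.98 × 4.41 = 88.11 mg/h

88.1 mg/h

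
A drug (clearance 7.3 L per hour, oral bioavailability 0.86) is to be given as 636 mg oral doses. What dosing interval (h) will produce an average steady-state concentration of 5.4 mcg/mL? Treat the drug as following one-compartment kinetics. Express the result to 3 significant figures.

13.9 h

F·D/τ = CL·Css → τ = F·D / (CL·Css).
τ = 0.86 × 636 / (7.3 × 5.4) = 13.88 h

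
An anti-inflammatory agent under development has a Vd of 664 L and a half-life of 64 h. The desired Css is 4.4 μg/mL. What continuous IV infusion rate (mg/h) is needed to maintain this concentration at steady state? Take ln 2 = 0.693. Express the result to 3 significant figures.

CL = 0.693 × Vd / t½ = 0.693 × 664.0 / 64 = 7.190 L/h
Infusion rate = CL × Css = 7.190 × 4.4 = 31.64 mg/h

31.6 mg/h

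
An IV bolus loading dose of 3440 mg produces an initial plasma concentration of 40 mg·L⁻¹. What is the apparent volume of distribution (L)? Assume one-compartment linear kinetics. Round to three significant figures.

Immediately after an IV bolus, C₀ = Dose / Vd, so Vd = Dose / C₀.
Vd = 3440 / 40 = 86.00 L

86.0 L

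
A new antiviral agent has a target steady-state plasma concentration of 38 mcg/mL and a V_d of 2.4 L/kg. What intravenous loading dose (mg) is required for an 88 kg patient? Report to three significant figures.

8030 mg

Vd(total) = 88 kg × 2.4 L/kg = 211.2 L
LD = Vd × C = 211.2 × 38.00 = 8026 mg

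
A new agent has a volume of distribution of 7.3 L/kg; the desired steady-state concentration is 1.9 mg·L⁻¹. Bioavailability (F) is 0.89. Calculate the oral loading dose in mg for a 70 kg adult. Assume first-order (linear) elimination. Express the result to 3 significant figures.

1090 mg

Vd = 7.3 L/kg × 70 kg = 511.0 L
The loading dose fills Vd to the target concentration.
LD = Vd × C / F = 511.0 × 1.900 / 0.89 = 1091 mg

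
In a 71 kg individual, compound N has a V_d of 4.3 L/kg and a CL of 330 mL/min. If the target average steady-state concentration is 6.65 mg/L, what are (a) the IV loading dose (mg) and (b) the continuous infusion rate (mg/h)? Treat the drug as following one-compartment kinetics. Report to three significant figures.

(a) 2030 mg; (b) 132 mg/h

Total Vd = 4.3 × 71 = 305.3 L
Loading dose = Vd × C = 305.3 × 6.65 = 2030 mg
CL = 330 mL/min × 60/1000 = 19.80 L/h
Infusion rate = 19.80 L/h × 6.65 mg/L = 131.7 mg/h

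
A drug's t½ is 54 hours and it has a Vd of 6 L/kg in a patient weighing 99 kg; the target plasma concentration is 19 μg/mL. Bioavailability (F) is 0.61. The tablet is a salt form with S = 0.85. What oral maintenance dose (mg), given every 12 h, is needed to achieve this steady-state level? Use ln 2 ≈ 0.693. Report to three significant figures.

3350 mg

Total Vd = 6 × 99 = 594.0 L
CL = ln 2 · Vd / t½ = 0.693 × 594.0 / 54 = 7.623 L/h
D = CL × Css × τ / F / S = 7.623 × 19 × 12 / 0.61 / 0.85 = 3352 mg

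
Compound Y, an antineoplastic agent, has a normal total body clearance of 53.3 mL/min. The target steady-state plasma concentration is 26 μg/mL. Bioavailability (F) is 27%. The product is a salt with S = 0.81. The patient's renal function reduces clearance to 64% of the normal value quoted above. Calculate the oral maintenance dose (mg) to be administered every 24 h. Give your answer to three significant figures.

CL = 53.3 mL/min × 60/1000 = 3.198 L/h
Patient clearance = 0.64 × 3.198 = 2.047 L/h
D = CL × Css × τ / F / S = 2.047 × 26 × 24 / 0.27 / 0.81 = 5841 mg

5840 mg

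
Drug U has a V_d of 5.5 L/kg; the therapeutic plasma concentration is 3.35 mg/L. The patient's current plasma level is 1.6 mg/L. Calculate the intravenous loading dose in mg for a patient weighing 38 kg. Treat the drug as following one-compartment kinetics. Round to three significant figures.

Vd = 5.5 L/kg × 38 kg = 209.0 L
Concentration deficit ΔC = 3.35 − 1.6 = 1.750 mg/L
LD = Vd × ΔC = 209.0 × 1.750 = 365.8 mg

366 mg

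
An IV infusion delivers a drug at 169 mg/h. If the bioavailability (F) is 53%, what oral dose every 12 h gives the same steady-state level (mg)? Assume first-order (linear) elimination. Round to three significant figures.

3830 mg

To maintain the same Css, the systemic dosing rate must be unchanged: F·D/τ = infusion rate.
D = rate × τ / F = 169 × 12 / 0.53 = 3826 mg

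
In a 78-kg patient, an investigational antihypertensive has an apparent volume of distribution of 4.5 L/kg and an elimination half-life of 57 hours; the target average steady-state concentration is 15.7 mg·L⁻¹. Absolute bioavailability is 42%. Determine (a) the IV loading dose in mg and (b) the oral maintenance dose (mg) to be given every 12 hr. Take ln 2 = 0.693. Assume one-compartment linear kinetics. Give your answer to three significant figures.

(a) 5510 mg; (b) 1910 mg

Total Vd = 4.5 × 78 = 351.0 L
LD = Vd × C = 351.0 × 15.7 = 5511 mg
CL = 0.693 × Vd / t½ = 0.693 × 351.0 / 57 = 4.267 L/h
D = CL × Css × τ / F = 4.267 × 15.7 × 12 / 0.42 = 1914 mg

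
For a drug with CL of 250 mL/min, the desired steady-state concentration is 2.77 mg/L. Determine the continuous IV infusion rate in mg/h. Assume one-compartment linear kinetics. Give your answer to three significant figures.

CL = 250 mL/min = 250 × 0.06 = 15.00 L/h
Rate = CL × Css = 15.00 × 2.77 = 41.55 mg/h

41.6 mg/h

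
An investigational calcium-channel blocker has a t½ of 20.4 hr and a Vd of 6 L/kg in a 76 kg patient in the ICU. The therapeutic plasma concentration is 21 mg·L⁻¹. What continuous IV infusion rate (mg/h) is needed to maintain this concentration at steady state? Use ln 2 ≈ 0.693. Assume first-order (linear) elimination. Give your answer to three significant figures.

325 mg/h

Total Vd = 6 × 76 = 456.0 L
k = 0.693/20.4 = 0.03397 h⁻¹, so CL = k·Vd = 0.03397 × 456.0 = 15.49 L/h
Infusion rate = CL × Css = 15.49 × 21 = 325.3 mg/h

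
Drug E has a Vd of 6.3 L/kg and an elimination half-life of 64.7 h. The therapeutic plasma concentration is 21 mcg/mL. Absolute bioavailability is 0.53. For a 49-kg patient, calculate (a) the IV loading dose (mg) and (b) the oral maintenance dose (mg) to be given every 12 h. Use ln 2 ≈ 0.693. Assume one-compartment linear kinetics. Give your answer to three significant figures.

Vd(total) = 49 kg × 6.3 L/kg = 308.7 L
LD = Vd × C = 308.7 × 21 = 6483 mg
CL = 0.693 × Vd / t½ = 0.693 × 308.7 / 64.7 = 3.306 L/h
D = CL × Css × τ / F = 3.306 × 21 × 12 / 0.53 = 1572 mg

(a) 6480 mg; (b) 1570 mg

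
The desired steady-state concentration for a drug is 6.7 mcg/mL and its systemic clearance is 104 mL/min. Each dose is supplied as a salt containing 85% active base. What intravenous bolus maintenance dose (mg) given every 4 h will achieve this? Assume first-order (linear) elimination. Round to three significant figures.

Convert clearance: 104 mL/min × 60 min/h ÷ 1000 mL/L = 6.240 L/h
D = CL × Css × τ / S = 6.240 × 6.7 × 4 / 0.85 = 196.7 mg

197 mg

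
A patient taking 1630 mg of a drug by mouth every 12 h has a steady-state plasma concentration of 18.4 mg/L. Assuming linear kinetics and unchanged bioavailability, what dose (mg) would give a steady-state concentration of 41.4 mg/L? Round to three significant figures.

3670 mg

With linear kinetics, Css is proportional to dose rate (D/τ) at fixed clearance.
D₂ = D₁ × (Css,target / Css,current) = 1630 × 41.4/18.4 = 3668 mg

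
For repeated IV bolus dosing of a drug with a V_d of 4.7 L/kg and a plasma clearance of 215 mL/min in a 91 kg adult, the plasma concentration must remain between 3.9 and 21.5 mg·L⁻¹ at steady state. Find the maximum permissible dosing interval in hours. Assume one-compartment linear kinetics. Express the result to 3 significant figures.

Vd = 4.7 L/kg × 91 kg = 427.7 L
Convert clearance: 215 mL/min × 60 min/h ÷ 1000 mL/L = 12.90 L/h
k = CL / Vd = 12.90 / 427.7 = 0.03016 h⁻¹
Between IV bolus doses, concentration decays as C = C₀·e^(−kτ), so C_peak/C_trough = e^(kτ).
τ_max = ln(C_peak/C_trough) / k = ln(21.5/3.9) / 0.03016 = 1.707 / 0.03016 = 56.60 h

56.6 h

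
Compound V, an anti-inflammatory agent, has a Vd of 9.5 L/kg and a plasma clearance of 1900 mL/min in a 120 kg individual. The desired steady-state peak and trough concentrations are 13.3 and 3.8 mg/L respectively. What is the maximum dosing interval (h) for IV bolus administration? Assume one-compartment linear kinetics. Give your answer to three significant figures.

12.5 h

Vd(total) = 120 kg × 9.5 L/kg = 1140 L
CL = 1900 mL/min × 60/1000 = 114.0 L/h
k = CL / Vd = 114.0 / 1140 = 0.1000 h⁻¹
Between IV bolus doses, concentration decays as C = C₀·e^(−kτ), so C_peak/C_trough = e^(kτ).
τ_max = ln(C_peak/C_trough) / k = ln(13.3/3.8) / 0.1000 = 1.253 / 0.1000 = 12.53 h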